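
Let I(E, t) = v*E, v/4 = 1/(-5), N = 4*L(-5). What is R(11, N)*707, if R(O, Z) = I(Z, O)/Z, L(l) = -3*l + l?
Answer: -2828/5 ≈ -565.60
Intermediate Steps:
L(l) = -2*l
N = 40 (N = 4*(-2*(-5)) = 4*10 = 40)
v = -⅘ (v = 4*(1/(-5)) = 4*(1*(-⅕)) = 4*(-⅕) = -⅘ ≈ -0.80000)
I(E, t) = -4*E/5
R(O, Z) = -⅘ (R(O, Z) = (-4*Z/5)/Z = -⅘)
R(11, N)*707 = -⅘*707 = -2828/5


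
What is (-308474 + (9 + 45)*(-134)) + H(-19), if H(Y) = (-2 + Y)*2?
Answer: -315752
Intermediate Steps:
H(Y) = -4 + 2*Y
(-308474 + (9 + 45)*(-134)) + H(-19) = (-308474 + (9 + 45)*(-134)) + (-4 + 2*(-19)) = (-308474 + 54*(-134)) + (-4 - 38) = (-308474 - 7236) - 42 = -315710 - 42 = -315752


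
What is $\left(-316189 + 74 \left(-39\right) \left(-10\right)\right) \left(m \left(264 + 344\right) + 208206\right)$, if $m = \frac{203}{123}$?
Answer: $- \frac{7393768772698}{123} \approx -6.0112 \cdot 10^{10}$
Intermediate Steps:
$m = \frac{203}{123}$ ($m = 203 \cdot \frac{1}{123} = \frac{203}{123} \approx 1.6504$)
$\left(-316189 + 74 \left(-39\right) \left(-10\right)\right) \left(m \left(264 + 344\right) + 208206\right) = \left(-316189 + 74 \left(-39\right) \left(-10\right)\right) \left(\frac{203 \left(264 + 344\right)}{123} + 208206\right) = \left(-316189 - -28860\right) \left(\frac{203}{123} \cdot 608 + 208206\right) = \left(-316189 + 28860\right) \left(\frac{123424}{123} + 208206\right) = \left(-287329\right) \frac{25732762}{123} = - \frac{7393768772698}{123}$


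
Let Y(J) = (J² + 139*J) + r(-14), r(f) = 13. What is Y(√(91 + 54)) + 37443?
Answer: 37601 + 139*√145 ≈ 39275.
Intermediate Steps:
Y(J) = 13 + J² + 139*J (Y(J) = (J² + 139*J) + 13 = 13 + J² + 139*J)
Y(√(91 + 54)) + 37443 = (13 + (√(91 + 54))² + 139*√(91 + 54)) + 37443 = (13 + (√145)² + 139*√145) + 37443 = (13 + 145 + 139*√145) + 37443 = (158 + 139*√145) + 37443 = 37601 + 139*√145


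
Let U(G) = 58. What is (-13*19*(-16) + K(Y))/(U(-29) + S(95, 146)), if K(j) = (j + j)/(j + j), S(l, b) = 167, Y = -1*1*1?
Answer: 3953/225 ≈ 17.569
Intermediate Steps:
Y = -1 (Y = -1*1 = -1)
K(j) = 1 (K(j) = (2*j)/((2*j)) = (2*j)*(1/(2*j)) = 1)
(-13*19*(-16) + K(Y))/(U(-29) + S(95, 146)) = (-13*19*(-16) + 1)/(58 + 167) = (-247*(-16) + 1)/225 = (3952 + 1)*(1/225) = 3953*(1/225) = 3953/225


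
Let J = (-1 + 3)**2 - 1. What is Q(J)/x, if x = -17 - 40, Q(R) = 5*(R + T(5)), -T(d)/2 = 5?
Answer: 35/57 ≈ 0.61403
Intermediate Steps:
T(d) = -10 (T(d) = -2*5 = -10)
J = 3 (J = 2**2 - 1 = 4 - 1 = 3)
Q(R) = -50 + 5*R (Q(R) = 5*(R - 10) = 5*(-10 + R) = -50 + 5*R)
x = -57
Q(J)/x = (-50 + 5*3)/(-57) = (-50 + 15)*(-1/57) = -35*(-1/57) = 35/57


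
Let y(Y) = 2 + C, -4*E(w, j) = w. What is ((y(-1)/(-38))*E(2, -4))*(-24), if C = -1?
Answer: -6/19 ≈ -0.31579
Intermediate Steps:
E(w, j) = -w/4
y(Y) = 1 (y(Y) = 2 - 1 = 1)
((y(-1)/(-38))*E(2, -4))*(-24) = ((1/(-38))*(-¼*2))*(-24) = ((1*(-1/38))*(-½))*(-24) = -1/38*(-½)*(-24) = (1/76)*(-24) = -6/19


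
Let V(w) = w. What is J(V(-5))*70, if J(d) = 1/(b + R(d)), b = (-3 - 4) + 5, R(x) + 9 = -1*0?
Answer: -70/11 ≈ -6.3636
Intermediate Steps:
R(x) = -9 (R(x) = -9 - 1*0 = -9 + 0 = -9)
b = -2 (b = -7 + 5 = -2)
J(d) = -1/11 (J(d) = 1/(-2 - 9) = 1/(-11) = -1/11)
J(V(-5))*70 = -1/11*70 = -70/11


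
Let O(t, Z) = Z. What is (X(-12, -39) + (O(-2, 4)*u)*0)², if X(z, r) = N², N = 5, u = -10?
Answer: 625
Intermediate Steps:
X(z, r) = 25 (X(z, r) = 5² = 25)
(X(-12, -39) + (O(-2, 4)*u)*0)² = (25 + (4*(-10))*0)² = (25 - 40*0)² = (25 + 0)² = 25² = 625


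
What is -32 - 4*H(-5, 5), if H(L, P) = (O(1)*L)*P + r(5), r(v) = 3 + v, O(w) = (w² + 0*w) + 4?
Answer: 436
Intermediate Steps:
O(w) = 4 + w² (O(w) = (w² + 0) + 4 = w² + 4 = 4 + w²)
H(L, P) = 8 + 5*L*P (H(L, P) = ((4 + 1²)*L)*P + (3 + 5) = ((4 + 1)*L)*P + 8 = (5*L)*P + 8 = 5*L*P + 8 = 8 + 5*L*P)
-32 - 4*H(-5, 5) = -32 - 4*(8 + 5*(-5)*5) = -32 - 4*(8 - 125) = -32 - 4*(-117) = -32 + 468 = 436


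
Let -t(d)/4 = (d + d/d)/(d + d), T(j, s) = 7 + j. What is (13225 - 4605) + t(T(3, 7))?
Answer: 43089/5 ≈ 8617.8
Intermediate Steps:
t(d) = -2*(1 + d)/d (t(d) = -4*(d + d/d)/(d + d) = -4*(d + 1)/(2*d) = -4*(1 + d)*1/(2*d) = -2*(1 + d)/d)
(13225 - 4605) + t(T(3, 7)) = (13225 - 4605) + (-2 - 2/(7 + 3)) = 8620 + (-2 - 2/10) = 8620 + (-2 - 2*1/10) = 8620 + (-2 - 1/5) = 8620 - 11/5 = 43089/5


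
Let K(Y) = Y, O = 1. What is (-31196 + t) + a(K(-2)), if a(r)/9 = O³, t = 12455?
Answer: -18732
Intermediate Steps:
a(r) = 9 (a(r) = 9*1³ = 9*1 = 9)
(-31196 + t) + a(K(-2)) = (-31196 + 12455) + 9 = -18741 + 9 = -18732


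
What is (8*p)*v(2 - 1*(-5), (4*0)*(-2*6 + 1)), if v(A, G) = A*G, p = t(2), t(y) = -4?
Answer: 0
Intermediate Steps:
p = -4
(8*p)*v(2 - 1*(-5), (4*0)*(-2*6 + 1)) = (8*(-4))*((2 - 1*(-5))*((4*0)*(-2*6 + 1))) = -32*(2 + 5)*0*(-12 + 1) = -224*0*(-11) = -224*0 = -32*0 = 0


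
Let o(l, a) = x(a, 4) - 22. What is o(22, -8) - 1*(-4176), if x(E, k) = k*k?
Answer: 4170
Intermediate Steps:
x(E, k) = k**2
o(l, a) = -6 (o(l, a) = 4**2 - 22 = 16 - 22 = -6)
o(22, -8) - 1*(-4176) = -6 - 1*(-4176) = -6 + 4176 = 4170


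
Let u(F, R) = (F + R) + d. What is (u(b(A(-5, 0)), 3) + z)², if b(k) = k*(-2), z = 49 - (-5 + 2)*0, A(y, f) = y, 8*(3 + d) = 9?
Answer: 231361/64 ≈ 3615.0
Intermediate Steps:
d = -15/8 (d = -3 + (⅛)*9 = -3 + 9/8 = -15/8 ≈ -1.8750)
z = 49 (z = 49 - (-3)*0 = 49 - 1*0 = 49 + 0 = 49)
b(k) = -2*k
u(F, R) = -15/8 + F + R (u(F, R) = (F + R) - 15/8 = -15/8 + F + R)
(u(b(A(-5, 0)), 3) + z)² = ((-15/8 - 2*(-5) + 3) + 49)² = ((-15/8 + 10 + 3) + 49)² = (89/8 + 49)² = (481/8)² = 231361/64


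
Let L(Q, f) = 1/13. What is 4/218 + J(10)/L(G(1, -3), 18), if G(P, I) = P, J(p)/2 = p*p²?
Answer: 2834002/109 ≈ 26000.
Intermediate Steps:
J(p) = 2*p³ (J(p) = 2*(p*p²) = 2*p³)
L(Q, f) = 1/13
4/218 + J(10)/L(G(1, -3), 18) = 4/218 + (2*10³)/(1/13) = 4*(1/218) + (2*1000)*13 = 2/109 + 2000*13 = 2/109 + 26000 = 2834002/109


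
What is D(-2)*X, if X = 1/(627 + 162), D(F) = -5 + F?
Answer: -7/789 ≈ -0.0088720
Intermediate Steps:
X = 1/789 ≈ 0.0012674
D(-2)*X = (-5 - 2)*(1/789) = -7*1/789 = -7/789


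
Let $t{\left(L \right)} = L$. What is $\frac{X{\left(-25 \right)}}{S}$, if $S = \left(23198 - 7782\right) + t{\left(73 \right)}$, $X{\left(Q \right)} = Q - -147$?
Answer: $\frac{122}{15489} \approx 0.0078766$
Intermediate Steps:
$X{\left(Q \right)} = 147 + Q$ ($X{\left(Q \right)} = Q + 147 = 147 + Q$)
$S = 15489$ ($S = \left(23198 - 7782\right) + 73 = 15416 + 73 = 15489$)
$\frac{X{\left(-25 \right)}}{S} = \frac{147 - 25}{15489} = 122 \cdot \frac{1}{15489} = \frac{122}{15489}$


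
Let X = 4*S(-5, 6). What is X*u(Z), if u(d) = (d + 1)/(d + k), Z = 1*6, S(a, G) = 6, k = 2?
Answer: 21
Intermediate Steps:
Z = 6
X = 24 (X = 4*6 = 24)
u(d) = (1 + d)/(2 + d) (u(d) = (d + 1)/(d + 2) = (1 + d)/(2 + d))
X*u(Z) = 24*((1 + 6)/(2 + 6)) = 24*(7/8) = 21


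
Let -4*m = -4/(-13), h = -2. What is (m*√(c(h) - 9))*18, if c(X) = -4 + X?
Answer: -18*I*√15/13 ≈ -5.3626*I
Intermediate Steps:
m = -1/13 (m = -(-1)/(-13) = -(-1)*(-1)/13 = -¼*4/13 = -1/13 ≈ -0.076923)
(m*√(c(h) - 9))*18 = -√((-4 - 2) - 9)/13*18 = -√(-6 - 9)/13*18 = -I*√15/13*18 = -18*I*√15/13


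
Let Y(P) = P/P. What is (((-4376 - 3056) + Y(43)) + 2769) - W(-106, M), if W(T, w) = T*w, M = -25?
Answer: -7312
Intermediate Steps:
Y(P) = 1
(((-4376 - 3056) + Y(43)) + 2769) - W(-106, M) = (((-4376 - 3056) + 1) + 2769) - (-106)*(-25) = ((-7432 + 1) + 2769) - 1*2650 = (-7431 + 2769) - 2650 = -4662 - 2650 = -7312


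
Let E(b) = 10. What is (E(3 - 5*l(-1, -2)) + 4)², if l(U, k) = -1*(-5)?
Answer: 196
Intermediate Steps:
l(U, k) = 5
(E(3 - 5*l(-1, -2)) + 4)² = (10 + 4)² = 14² = 196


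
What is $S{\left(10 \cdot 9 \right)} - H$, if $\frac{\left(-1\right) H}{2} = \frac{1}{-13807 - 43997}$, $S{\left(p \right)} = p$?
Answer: $\frac{2601179}{28902} \approx 90.0$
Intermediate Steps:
$H = \frac{1}{28902}$ ($H = - \frac{2}{-13807 - 43997} = - \frac{2}{-57804} = \left(-2\right) \left(- \frac{1}{57804}\right) = \frac{1}{28902} \approx 3.46 \cdot 10^{-5}$)
$S{\left(10 \cdot 9 \right)} - H = 10 \cdot 9 - \frac{1}{28902} = 90 - \frac{1}{28902} = \frac{2601179}{28902}$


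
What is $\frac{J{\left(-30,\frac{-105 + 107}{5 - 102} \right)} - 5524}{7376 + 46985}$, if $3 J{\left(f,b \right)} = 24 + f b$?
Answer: $- \frac{535032}{5273017} \approx -0.10147$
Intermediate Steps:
$J{\left(f,b \right)} = 8 + \frac{b f}{3}$ ($J{\left(f,b \right)} = \frac{24 + f b}{3} = \frac{24 + b f}{3} = 8 + \frac{b f}{3}$)
$\frac{J{\left(-30,\frac{-105 + 107}{5 - 102} \right)} - 5524}{7376 + 46985} = \frac{\left(8 + \frac{1}{3} \frac{-105 + 107}{5 - 102} \left(-30\right)\right) - 5524}{7376 + 46985} = \frac{\left(8 + \frac{1}{3} \frac{2}{-97} \left(-30\right)\right) - 5524}{54361} = \left(\left(8 + \frac{1}{3} \cdot 2 \left(- \frac{1}{97}\right) \left(-30\right)\right) - 5524\right) \frac{1}{54361} = \left(\left(8 + \frac{1}{3} \left(- \frac{2}{97}\right) \left(-30\right)\right) - 5524\right) \frac{1}{54361} = \left(\left(8 + \frac{20}{97}\right) - 5524\right) \frac{1}{54361} = \left(\frac{796}{97} - 5524\right) \frac{1}{54361} = \left(- \frac{535032}{97}\right) \frac{1}{54361} = - \frac{535032}{5273017}$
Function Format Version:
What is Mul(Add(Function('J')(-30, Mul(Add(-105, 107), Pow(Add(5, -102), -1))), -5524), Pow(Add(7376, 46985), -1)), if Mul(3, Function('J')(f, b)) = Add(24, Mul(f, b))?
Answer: Rational(-535032, 5273017) ≈ -0.10147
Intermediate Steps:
Function('J')(f, b) = Add(8, Mul(Rational(1, 3), b, f)) (Function('J')(f, b) = Mul(Rational(1, 3), Add(24, Mul(f, b))) = Mul(Rational(1, 3), Add(24, Mul(b, f))) = Add(8, Mul(Rational(1, 3), b, f)))
Mul(Add(Function('J')(-30, Mul(Add(-105, 107), Pow(Add(5, -102), -1))), -5524), Pow(Add(7376, 46985), -1)) = Mul(Add(Add(8, Mul(Rational(1, 3), Mul(Add(-105, 107), Pow(Add(5, -102), -1)), -30)), -5524), Pow(Add(7376, 46985), -1)) = Mul(Add(Add(8, Mul(Rational(1, 3), Mul(2, Pow(-97, -1)), -30)), -5524), Pow(54361, -1)) = Mul(Add(Add(8, Mul(Rational(1, 3), Mul(2, Rational(-1, 97)), -30)), -5524), Rational(1, 54361)) = Mul(Add(Add(8, Mul(Rational(1, 3), Rational(-2, 97), -30)), -5524), Rational(1, 54361)) = Mul(Add(Add(8, Rational(20, 97)), -5524), Rational(1, 54361)) = Mul(Add(Rational(796, 97), -5524), Rational(1, 54361)) = Mul(Rational(-535032, 97), Rational(1, 54361)) = Rational(-535032, 5273017)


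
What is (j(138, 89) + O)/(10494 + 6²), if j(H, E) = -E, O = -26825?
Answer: -13457/5265 ≈ -2.5559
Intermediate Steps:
(j(138, 89) + O)/(10494 + 6²) = (-1*89 - 26825)/(10494 + 6²) = (-89 - 26825)/(10494 + 36) = -26914/10530 = -26914*1/10530 = -13457/5265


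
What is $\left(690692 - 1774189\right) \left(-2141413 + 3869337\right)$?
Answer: $-1872200470228$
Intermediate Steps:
$\left(690692 - 1774189\right) \left(-2141413 + 3869337\right) = \left(-1083497\right) 1727924 = -1872200470228$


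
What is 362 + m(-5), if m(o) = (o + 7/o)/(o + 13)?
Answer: 1806/5 ≈ 361.20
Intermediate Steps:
m(o) = (o + 7/o)/(13 + o)
362 + m(-5) = 362 + (7 + (-5)²)/((-5)*(13 - 5)) = 362 - ⅕*(7 + 25)/8 = 362 - ⅕*⅛*32 = 362 - ⅘ = 1806/5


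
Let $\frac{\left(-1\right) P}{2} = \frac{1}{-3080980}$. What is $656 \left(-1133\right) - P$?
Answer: $- \frac{1144966111521}{1540490} \approx -7.4325 \cdot 10^{5}$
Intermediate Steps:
$P = \frac{1}{1540490}$ ($P = - \frac{2}{-3080980} = \left(-2\right) \left(- \frac{1}{3080980}\right) = \frac{1}{1540490} \approx 6.4914 \cdot 10^{-7}$)
$656 \left(-1133\right) - P = 656 \left(-1133\right) - \frac{1}{1540490} = -743248 - \frac{1}{1540490} = - \frac{1144966111521}{1540490}$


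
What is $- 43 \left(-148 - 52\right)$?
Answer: $8600$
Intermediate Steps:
$- 43 \left(-148 - 52\right) = - 43 \left(-200\right) = \left(-1\right) \left(-8600\right) = 8600$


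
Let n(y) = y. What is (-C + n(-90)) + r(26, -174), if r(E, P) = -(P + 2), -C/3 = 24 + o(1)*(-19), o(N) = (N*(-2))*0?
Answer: 154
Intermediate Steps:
o(N) = 0 (o(N) = -2*N*0 = 0)
C = -72 (C = -3*(24 + 0*(-19)) = -3*(24 + 0) = -3*24 = -72)
r(E, P) = -2 - P (r(E, P) = -(2 + P) = -2 - P)
(-C + n(-90)) + r(26, -174) = (-1*(-72) - 90) + (-2 - 1*(-174)) = (72 - 90) + (-2 + 174) = -18 + 172 = 154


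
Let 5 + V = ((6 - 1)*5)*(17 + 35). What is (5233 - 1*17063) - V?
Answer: -13125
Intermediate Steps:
V = 1295 (V = -5 + ((6 - 1)*5)*(17 + 35) = -5 + (5*5)*52 = -5 + 25*52 = -5 + 1300 = 1295)
(5233 - 1*17063) - V = (5233 - 1*17063) - 1*1295 = (5233 - 17063) - 1295 = -11830 - 1295 = -13125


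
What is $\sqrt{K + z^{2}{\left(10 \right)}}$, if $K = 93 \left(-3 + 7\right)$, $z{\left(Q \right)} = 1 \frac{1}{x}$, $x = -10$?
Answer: $\frac{\sqrt{37201}}{10} \approx 19.288$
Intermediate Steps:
$z{\left(Q \right)} = - \frac{1}{10}$ ($z{\left(Q \right)} = 1 \frac{1}{-10} = 1 \left(- \frac{1}{10}\right) = - \frac{1}{10}$)
$K = 372$ ($K = 93 \cdot 4 = 372$)
$\sqrt{K + z^{2}{\left(10 \right)}} = \sqrt{372 + \left(- \frac{1}{10}\right)^{2}} = \sqrt{372 + \frac{1}{100}} = \sqrt{\frac{37201}{100}} = \frac{\sqrt{37201}}{10}$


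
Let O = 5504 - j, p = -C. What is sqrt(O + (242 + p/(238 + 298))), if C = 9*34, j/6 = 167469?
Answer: I*sqrt(17939275259)/134 ≈ 999.53*I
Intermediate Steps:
j = 1004814 (j = 6*167469 = 1004814)
C = 306
p = -306 (p = -1*306 = -306)
O = -999310 (O = 5504 - 1*1004814 = 5504 - 1004814 = -999310)
sqrt(O + (242 + p/(238 + 298))) = sqrt(-999310 + (242 - 306/(238 + 298))) = sqrt(-999310 + (242 - 306/536)) = sqrt(-999310 + (242 - 306*1/536)) = sqrt(-999310 + (242 - 153/268)) = sqrt(-999310 + 64703/268) = sqrt(-267750377/268) = I*sqrt(17939275259)/134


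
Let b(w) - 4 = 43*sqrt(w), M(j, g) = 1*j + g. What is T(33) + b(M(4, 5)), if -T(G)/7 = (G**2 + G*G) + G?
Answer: -15344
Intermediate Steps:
M(j, g) = g + j (M(j, g) = j + g = g + j)
b(w) = 4 + 43*sqrt(w)
T(G) = -14*G**2 - 7*G (T(G) = -7*((G**2 + G*G) + G) = -7*((G**2 + G**2) + G) = -7*(2*G**2 + G) = -7*(G + 2*G**2) = -14*G**2 - 7*G)
T(33) + b(M(4, 5)) = -7*33*(1 + 2*33) + (4 + 43*sqrt(5 + 4)) = -7*33*(1 + 66) + (4 + 43*sqrt(9)) = -7*33*67 + (4 + 43*3) = -15477 + (4 + 129) = -15477 + 133 = -15344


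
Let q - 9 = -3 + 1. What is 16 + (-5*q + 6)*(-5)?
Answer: 161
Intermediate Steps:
q = 7 (q = 9 + (-3 + 1) = 9 - 2 = 7)
16 + (-5*q + 6)*(-5) = 16 + (-5*7 + 6)*(-5) = 16 + (-35 + 6)*(-5) = 16 - 29*(-5) = 16 + 145 = 161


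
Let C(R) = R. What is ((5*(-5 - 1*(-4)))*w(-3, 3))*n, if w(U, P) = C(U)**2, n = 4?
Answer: -180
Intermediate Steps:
w(U, P) = U**2
((5*(-5 - 1*(-4)))*w(-3, 3))*n = ((5*(-5 - 1*(-4)))*(-3)**2)*4 = ((5*(-5 + 4))*9)*4 = ((5*(-1))*9)*4 = -5*9*4 = -45*4 = -180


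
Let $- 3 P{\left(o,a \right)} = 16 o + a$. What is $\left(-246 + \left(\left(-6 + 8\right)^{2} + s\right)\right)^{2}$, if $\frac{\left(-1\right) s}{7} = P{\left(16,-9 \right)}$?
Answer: $\frac{1006009}{9} \approx 1.1178 \cdot 10^{5}$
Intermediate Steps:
$P{\left(o,a \right)} = - \frac{16 o}{3} - \frac{a}{3}$ ($P{\left(o,a \right)} = - \frac{16 o + a}{3} = - \frac{a + 16 o}{3} = - \frac{16 o}{3} - \frac{a}{3}$)
$s = \frac{1729}{3}$ ($s = - 7 \left(\left(- \frac{16}{3}\right) 16 - -3\right) = - 7 \left(- \frac{256}{3} + 3\right) = \left(-7\right) \left(- \frac{247}{3}\right) = \frac{1729}{3} \approx 576.33$)
$\left(-246 + \left(\left(-6 + 8\right)^{2} + s\right)\right)^{2} = \left(-246 + \left(\left(-6 + 8\right)^{2} + \frac{1729}{3}\right)\right)^{2} = \left(-246 + \left(2^{2} + \frac{1729}{3}\right)\right)^{2} = \left(-246 + \left(4 + \frac{1729}{3}\right)\right)^{2} = \left(-246 + \frac{1741}{3}\right)^{2} = \left(\frac{1003}{3}\right)^{2} = \frac{1006009}{9}$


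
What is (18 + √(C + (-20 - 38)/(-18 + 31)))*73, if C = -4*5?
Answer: 1314 + 73*I*√4134/13 ≈ 1314.0 + 361.05*I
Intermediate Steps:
C = -20
(18 + √(C + (-20 - 38)/(-18 + 31)))*73 = (18 + √(-20 + (-20 - 38)/(-18 + 31)))*73 = (18 + √(-20 - 58/13))*73 = (18 + √(-318/13))*73 = (18 + I*√4134/13)*73 = 1314 + 73*I*√4134/13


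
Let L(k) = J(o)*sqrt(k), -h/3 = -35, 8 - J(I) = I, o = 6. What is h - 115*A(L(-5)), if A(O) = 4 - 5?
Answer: 220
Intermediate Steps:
J(I) = 8 - I
h = 105 (h = -3*(-35) = 105)
L(k) = 2*sqrt(k) (L(k) = (8 - 1*6)*sqrt(k) = (8 - 6)*sqrt(k) = 2*sqrt(k))
A(O) = -1
h - 115*A(L(-5)) = 105 - 115*(-1) = 105 + 115 = 220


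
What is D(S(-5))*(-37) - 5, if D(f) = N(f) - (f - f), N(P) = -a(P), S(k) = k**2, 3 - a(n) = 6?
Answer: -116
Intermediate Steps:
a(n) = -3 (a(n) = 3 - 1*6 = 3 - 6 = -3)
N(P) = 3 (N(P) = -1*(-3) = 3)
D(f) = 3 (D(f) = 3 - (f - f) = 3 - 1*0 = 3 + 0 = 3)
D(S(-5))*(-37) - 5 = 3*(-37) - 5 = -111 - 5 = -116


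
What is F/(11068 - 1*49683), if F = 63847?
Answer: -63847/38615 ≈ -1.6534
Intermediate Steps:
F/(11068 - 1*49683) = 63847/(11068 - 1*49683) = 63847/(11068 - 49683) = 63847/(-38615) = 63847*(-1/38615) = -63847/38615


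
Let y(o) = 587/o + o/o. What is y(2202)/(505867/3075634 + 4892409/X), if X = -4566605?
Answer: -19586039212783865/14023618324538871 ≈ -1.3966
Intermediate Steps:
y(o) = 1 + 587/o (y(o) = 587/o + 1 = 1 + 587/o)
y(2202)/(505867/3075634 + 4892409/X) = ((587 + 2202)/2202)/(505867/3075634 + 4892409/(-4566605)) = ((1/2202)*2789)/(505867*(1/3075634) + 4892409*(-1/4566605)) = 2789/(2202*(505867/3075634 - 4892409/4566605)) = 2789/(2202*(-12737164690771/14045205602570)) = (2789/2202)*(-14045205602570/12737164690771) = -19586039212783865/14023618324538871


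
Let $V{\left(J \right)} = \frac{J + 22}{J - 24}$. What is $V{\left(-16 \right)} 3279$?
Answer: $- \frac{9837}{20} \approx -491.85$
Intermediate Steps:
$V{\left(J \right)} = \frac{22 + J}{-24 + J}$
$V{\left(-16 \right)} 3279 = \frac{22 - 16}{-24 - 16} \cdot 3279 = \frac{1}{-40} \cdot 6 \cdot 3279 = \left(- \frac{1}{40}\right) 6 \cdot 3279 = \left(- \frac{3}{20}\right) 3279 = - \frac{9837}{20}$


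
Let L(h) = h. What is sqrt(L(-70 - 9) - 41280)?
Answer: I*sqrt(41359) ≈ 203.37*I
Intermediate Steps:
sqrt(L(-70 - 9) - 41280) = sqrt((-70 - 9) - 41280) = sqrt(-79 - 41280) = sqrt(-41359) = I*sqrt(41359)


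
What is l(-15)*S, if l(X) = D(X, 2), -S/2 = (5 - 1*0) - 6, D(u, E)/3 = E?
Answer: 12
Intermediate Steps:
D(u, E) = 3*E
S = 2 (S = -2*((5 - 1*0) - 6) = -2*((5 + 0) - 6) = -2*(5 - 6) = -2*(-1) = 2)
l(X) = 6 (l(X) = 3*2 = 6)
l(-15)*S = 6*2 = 12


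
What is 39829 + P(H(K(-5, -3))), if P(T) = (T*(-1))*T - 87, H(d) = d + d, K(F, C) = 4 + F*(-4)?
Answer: 37438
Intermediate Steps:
K(F, C) = 4 - 4*F
H(d) = 2*d
P(T) = -87 - T² (P(T) = (-T)*T - 87 = -T² - 87 = -87 - T²)
39829 + P(H(K(-5, -3))) = 39829 + (-87 - (2*(4 - 4*(-5)))²) = 39829 + (-87 - (2*(4 + 20))²) = 39829 + (-87 - (2*24)²) = 39829 + (-87 - 1*48²) = 39829 + (-87 - 1*2304) = 39829 + (-87 - 2304) = 39829 - 2391 = 37438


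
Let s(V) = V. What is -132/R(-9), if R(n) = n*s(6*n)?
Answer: -22/81 ≈ -0.27161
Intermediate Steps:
R(n) = 6*n² (R(n) = n*(6*n) = 6*n²)
-132/R(-9) = -132/(6*(-9)²) = -132/(6*81) = -132/486 = -132*1/486 = -22/81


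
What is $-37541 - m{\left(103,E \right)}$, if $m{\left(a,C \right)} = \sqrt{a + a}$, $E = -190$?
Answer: $-37541 - \sqrt{206} \approx -37555.0$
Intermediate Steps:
$m{\left(a,C \right)} = \sqrt{2} \sqrt{a}$ ($m{\left(a,C \right)} = \sqrt{2 a} = \sqrt{2} \sqrt{a}$)
$-37541 - m{\left(103,E \right)} = -37541 - \sqrt{2} \sqrt{103} = -37541 - \sqrt{206}$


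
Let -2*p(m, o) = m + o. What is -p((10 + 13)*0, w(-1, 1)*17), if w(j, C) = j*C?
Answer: -17/2 ≈ -8.5000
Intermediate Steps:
w(j, C) = C*j
p(m, o) = -m/2 - o/2 (p(m, o) = -(m + o)/2 = -m/2 - o/2)
-p((10 + 13)*0, w(-1, 1)*17) = -(-(10 + 13)*0/2 - 1*(-1)*17/2) = -(-23*0/2 - (-1)*17/2) = -(-½*0 - ½*(-17)) = -(0 + 17/2) = -1*17/2 = -17/2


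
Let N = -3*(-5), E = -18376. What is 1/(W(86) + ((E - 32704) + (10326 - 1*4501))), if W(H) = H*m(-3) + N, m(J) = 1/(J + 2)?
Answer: -1/45326 ≈ -2.2062e-5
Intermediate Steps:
N = 15
m(J) = 1/(2 + J)
W(H) = 15 - H (W(H) = H/(2 - 3) + 15 = H/(-1) + 15 = H*(-1) + 15 = -H + 15 = 15 - H)
1/(W(86) + ((E - 32704) + (10326 - 1*4501))) = 1/((15 - 1*86) + ((-18376 - 32704) + (10326 - 1*4501))) = 1/((15 - 86) + (-51080 + (10326 - 4501))) = 1/(-71 + (-51080 + 5825)) = 1/(-71 - 45255) = 1/(-45326) = -1/45326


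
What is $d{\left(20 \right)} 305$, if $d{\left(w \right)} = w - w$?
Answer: $0$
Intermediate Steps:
$d{\left(w \right)} = 0$
$d{\left(20 \right)} 305 = 0 \cdot 305 = 0$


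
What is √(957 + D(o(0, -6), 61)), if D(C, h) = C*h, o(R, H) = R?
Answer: √957 ≈ 30.935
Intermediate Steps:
√(957 + D(o(0, -6), 61)) = √(957 + 0*61) = √(957 + 0) = √957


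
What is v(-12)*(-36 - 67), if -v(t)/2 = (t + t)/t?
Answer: 412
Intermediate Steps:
v(t) = -4 (v(t) = -2*(t + t)/t = -2*2*t/t = -2*2 = -4)
v(-12)*(-36 - 67) = -4*(-36 - 67) = -4*(-103) = 412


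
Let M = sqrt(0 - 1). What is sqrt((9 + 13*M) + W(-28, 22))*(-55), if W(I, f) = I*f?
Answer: -55*sqrt(-607 + 13*I) ≈ -14.51 - 1355.1*I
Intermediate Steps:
M = I (M = sqrt(-1) = I ≈ 1.0*I)
sqrt((9 + 13*M) + W(-28, 22))*(-55) = sqrt((9 + 13*I) - 28*22)*(-55) = sqrt((9 + 13*I) - 616)*(-55) = sqrt(-607 + 13*I)*(-55) = -55*sqrt(-607 + 13*I)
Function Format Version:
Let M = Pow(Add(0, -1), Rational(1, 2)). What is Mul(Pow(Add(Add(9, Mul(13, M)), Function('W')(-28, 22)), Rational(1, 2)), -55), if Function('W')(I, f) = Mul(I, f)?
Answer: Mul(-55, Pow(Add(-607, Mul(13, I)), Rational(1, 2))) ≈ Add(-14.510, Mul(-1355.1, I))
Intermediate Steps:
M = I (M = Pow(-1, Rational(1, 2)) = I ≈ Mul(1.0000, I))
Mul(Pow(Add(Add(9, Mul(13, M)), Function('W')(-28, 22)), Rational(1, 2)), -55) = Mul(Pow(Add(Add(9, Mul(13, I)), Mul(-28, 22)), Rational(1, 2)), -55) = Mul(Pow(Add(Add(9, Mul(13, I)), -616), Rational(1, 2)), -55) = Mul(Pow(Add(-607, Mul(13, I)), Rational(1, 2)), -55) = Mul(-55, Pow(Add(-607, Mul(13, I)), Rational(1, 2)))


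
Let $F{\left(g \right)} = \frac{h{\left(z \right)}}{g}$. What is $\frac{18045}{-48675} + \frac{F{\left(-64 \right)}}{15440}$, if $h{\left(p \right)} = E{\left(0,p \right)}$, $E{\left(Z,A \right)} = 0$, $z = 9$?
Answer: $- \frac{1203}{3245} \approx -0.37072$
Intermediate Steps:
$h{\left(p \right)} = 0$
$F{\left(g \right)} = 0$ ($F{\left(g \right)} = \frac{0}{g} = 0$)
$\frac{18045}{-48675} + \frac{F{\left(-64 \right)}}{15440} = \frac{18045}{-48675} + \frac{0}{15440} = 18045 \left(- \frac{1}{48675}\right) + 0 \cdot \frac{1}{15440} = - \frac{1203}{3245} + 0 = - \frac{1203}{3245}$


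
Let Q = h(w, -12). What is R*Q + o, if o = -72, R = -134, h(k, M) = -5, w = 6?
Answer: 598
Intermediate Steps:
Q = -5
R*Q + o = -134*(-5) - 72 = 670 - 72 = 598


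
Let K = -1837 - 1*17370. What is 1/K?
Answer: -1/19207 ≈ -5.2064e-5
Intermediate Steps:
K = -19207 (K = -1837 - 17370 = -19207)
1/K = 1/(-19207) = -1/19207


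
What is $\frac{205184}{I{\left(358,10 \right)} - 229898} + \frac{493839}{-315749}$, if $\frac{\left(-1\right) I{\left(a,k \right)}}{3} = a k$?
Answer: $- \frac{91811536049}{37990603931} \approx -2.4167$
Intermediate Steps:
$I{\left(a,k \right)} = - 3 a k$
$\frac{205184}{I{\left(358,10 \right)} - 229898} + \frac{493839}{-315749} = \frac{205184}{\left(-3\right) 358 \cdot 10 - 229898} + \frac{493839}{-315749} = \frac{205184}{-10740 - 229898} + 493839 \left(- \frac{1}{315749}\right) = \frac{205184}{-240638} - \frac{493839}{315749} = 205184 \left(- \frac{1}{240638}\right) - \frac{493839}{315749} = - \frac{102592}{120319} - \frac{493839}{315749} = - \frac{91811536049}{37990603931}$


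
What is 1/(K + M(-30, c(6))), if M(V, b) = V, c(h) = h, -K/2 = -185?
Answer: 1/340 ≈ 0.0029412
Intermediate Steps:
K = 370 (K = -2*(-185) = 370)
1/(K + M(-30, c(6))) = 1/(370 - 30) = 1/340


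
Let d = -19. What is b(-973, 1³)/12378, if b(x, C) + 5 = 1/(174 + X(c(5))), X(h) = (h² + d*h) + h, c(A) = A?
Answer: -272/674601 ≈ -0.00040320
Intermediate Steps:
X(h) = h² - 18*h (X(h) = (h² - 19*h) + h = h² - 18*h)
b(x, C) = -544/109 (b(x, C) = -5 + 1/(174 + 5*(-18 + 5)) = -5 + 1/(174 + 5*(-13)) = -5 + 1/(174 - 65) = -5 + 1/109 = -544/109)
b(-973, 1³)/12378 = -544/109/12378 = -544/109*1/12378 = -272/674601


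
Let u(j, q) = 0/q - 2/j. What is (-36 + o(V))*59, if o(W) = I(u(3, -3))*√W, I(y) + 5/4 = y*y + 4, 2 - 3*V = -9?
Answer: -2124 + 6785*√33/108 ≈ -1763.1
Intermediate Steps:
V = 11/3 (V = ⅔ - ⅓*(-9) = ⅔ + 3 = 11/3 ≈ 3.6667)
u(j, q) = -2/j (u(j, q) = 0 - 2/j = -2/j)
I(y) = 11/4 + y² (I(y) = -5/4 + (y*y + 4) = -5/4 + (y² + 4) = -5/4 + (4 + y²) = 11/4 + y²)
o(W) = 115*√W/36 (o(W) = (11/4 + (-2/3)²)*√W = (11/4 + (-2*⅓)²)*√W = (11/4 + (-⅔)²)*√W = (11/4 + 4/9)*√W = 115*√W/36)
(-36 + o(V))*59 = (-36 + 115*√(11/3)/36)*59 = (-36 + 115*(√33/3)/36)*59 = (-36 + 115*√33/108)*59 = -2124 + 6785*√33/108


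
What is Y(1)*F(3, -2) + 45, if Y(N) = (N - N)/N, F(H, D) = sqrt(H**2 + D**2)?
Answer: 45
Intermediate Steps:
F(H, D) = sqrt(D**2 + H**2)
Y(N) = 0 (Y(N) = 0/N = 0)
Y(1)*F(3, -2) + 45 = 0*sqrt((-2)**2 + 3**2) + 45 = 0*sqrt(4 + 9) + 45 = 0*sqrt(13) + 45 = 0 + 45 = 45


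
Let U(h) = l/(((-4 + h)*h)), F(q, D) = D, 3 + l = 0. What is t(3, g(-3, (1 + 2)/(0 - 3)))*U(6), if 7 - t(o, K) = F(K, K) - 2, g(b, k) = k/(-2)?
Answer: -17/8 ≈ -2.1250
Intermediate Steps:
l = -3 (l = -3 + 0 = -3)
g(b, k) = -k/2 (g(b, k) = k*(-1/2) = -k/2)
U(h) = -3/(h*(-4 + h)) (U(h) = -3*1/(h*(-4 + h)) = -3/(h*(-4 + h)))
t(o, K) = 9 - K (t(o, K) = 7 - (K - 2) = 7 - (-2 + K) = 7 + (2 - K) = 9 - K)
t(3, g(-3, (1 + 2)/(0 - 3)))*U(6) = (9 - (-1)*(1 + 2)/(0 - 3)/2)*(-3/(6*(-4 + 6))) = (9 - (-1)*3/(-3)/2)*(-3*1/6/2) = (9 - (-1)*3*(-1/3)/2)*(-3*1/6*1/2) = (9 - (-1)*(-1)/2)*(-1/4) = (9 - 1*1/2)*(-1/4) = (9 - 1/2)*(-1/4) = (17/2)*(-1/4) = -17/8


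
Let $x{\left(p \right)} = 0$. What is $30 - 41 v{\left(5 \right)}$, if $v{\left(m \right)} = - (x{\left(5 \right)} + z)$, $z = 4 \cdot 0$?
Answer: $30$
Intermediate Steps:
$z = 0$
$v{\left(m \right)} = 0$ ($v{\left(m \right)} = - (0 + 0) = \left(-1\right) 0 = 0$)
$30 - 41 v{\left(5 \right)} = 30 - 0 = 30 + 0 = 30$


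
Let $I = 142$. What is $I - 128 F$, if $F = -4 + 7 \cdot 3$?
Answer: $-2034$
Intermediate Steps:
$F = 17$ ($F = -4 + 21 = 17$)
$I - 128 F = 142 - 2176 = -2034$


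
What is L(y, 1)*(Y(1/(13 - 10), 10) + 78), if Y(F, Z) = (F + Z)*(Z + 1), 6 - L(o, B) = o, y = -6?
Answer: 2300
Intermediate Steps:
L(o, B) = 6 - o
Y(F, Z) = (1 + Z)*(F + Z) (Y(F, Z) = (F + Z)*(1 + Z) = (1 + Z)*(F + Z))
L(y, 1)*(Y(1/(13 - 10), 10) + 78) = (6 - 1*(-6))*((1/(13 - 10) + 10 + 10² + 10/(13 - 10)) + 78) = (6 + 6)*((1/3 + 10 + 100 + 10/3) + 78) = 12*((⅓ + 10 + 100 + (⅓)*10) + 78) = 12*((⅓ + 10 + 100 + 10/3) + 78) = 12*(341/3 + 78) = 12*(575/3) = 2300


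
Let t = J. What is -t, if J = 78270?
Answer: -78270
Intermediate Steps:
t = 78270
-t = -1*78270 = -78270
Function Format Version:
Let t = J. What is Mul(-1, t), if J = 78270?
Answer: -78270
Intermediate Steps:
t = 78270
Mul(-1, t) = Mul(-1, 78270) = -78270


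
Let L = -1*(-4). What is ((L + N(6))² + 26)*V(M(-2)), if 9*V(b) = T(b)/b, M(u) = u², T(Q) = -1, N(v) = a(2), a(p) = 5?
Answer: -107/36 ≈ -2.9722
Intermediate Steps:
N(v) = 5
V(b) = -1/(9*b) (V(b) = (-1/b)/9 = -1/(9*b))
L = 4
((L + N(6))² + 26)*V(M(-2)) = ((4 + 5)² + 26)*(-1/(9*((-2)²))) = (9² + 26)*(-⅑/4) = (81 + 26)*(-⅑*¼) = 107*(-1/36) = -107/36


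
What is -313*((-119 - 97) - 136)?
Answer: 110176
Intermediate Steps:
-313*((-119 - 97) - 136) = -313*(-216 - 136) = -313*(-352) = 110176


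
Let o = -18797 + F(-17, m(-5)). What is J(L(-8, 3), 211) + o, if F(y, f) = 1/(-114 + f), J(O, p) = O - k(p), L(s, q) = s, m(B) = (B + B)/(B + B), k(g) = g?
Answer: -2148809/113 ≈ -19016.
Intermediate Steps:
m(B) = 1 (m(B) = (2*B)/((2*B)) = (2*B)*(1/(2*B)) = 1)
J(O, p) = O - p
o = -2124062/113 (o = -18797 + 1/(-114 + 1) = -18797 + 1/(-113) = -18797 - 1/113 = -2124062/113 ≈ -18797.)
J(L(-8, 3), 211) + o = (-8 - 1*211) - 2124062/113 = (-8 - 211) - 2124062/113 = -219 - 2124062/113 = -2148809/113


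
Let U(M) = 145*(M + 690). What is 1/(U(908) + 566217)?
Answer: 1/797927 ≈ 1.2532e-6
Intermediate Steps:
U(M) = 100050 + 145*M (U(M) = 145*(690 + M) = 100050 + 145*M)
1/(U(908) + 566217) = 1/((100050 + 145*908) + 566217) = 1/((100050 + 131660) + 566217) = 1/(231710 + 566217) = 1/797927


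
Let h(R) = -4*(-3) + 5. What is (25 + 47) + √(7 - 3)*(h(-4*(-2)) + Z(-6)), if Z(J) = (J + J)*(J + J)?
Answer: 394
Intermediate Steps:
Z(J) = 4*J² (Z(J) = (2*J)*(2*J) = 4*J²)
h(R) = 17 (h(R) = 12 + 5 = 17)
(25 + 47) + √(7 - 3)*(h(-4*(-2)) + Z(-6)) = (25 + 47) + √(7 - 3)*(17 + 4*(-6)²) = 72 + √4*(17 + 4*36) = 72 + 2*(17 + 144) = 72 + 2*161 = 72 + 322 = 394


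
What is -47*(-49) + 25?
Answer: 2328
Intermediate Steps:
-47*(-49) + 25 = 2303 + 25 = 2328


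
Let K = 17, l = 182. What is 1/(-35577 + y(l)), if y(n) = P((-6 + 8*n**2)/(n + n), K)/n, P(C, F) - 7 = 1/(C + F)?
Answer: -3525262/125418110561 ≈ -2.8108e-5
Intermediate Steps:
P(C, F) = 7 + 1/(C + F)
y(n) = (120 + 7*(-6 + 8*n**2)/(2*n))/(n*(17 + (-6 + 8*n**2)/(2*n))) (y(n) = ((1 + 7*((-6 + 8*n**2)/(n + n)) + 7*17)/((-6 + 8*n**2)/(n + n) + 17))/n = ((1 + 7*((-6 + 8*n**2)/((2*n))) + 119)/((-6 + 8*n**2)/((2*n)) + 17))/n = ((1 + 7*((-6 + 8*n**2)*(1/(2*n))) + 119)/((-6 + 8*n**2)*(1/(2*n)) + 17))/n = ((1 + 7*((-6 + 8*n**2)/(2*n)) + 119)/((-6 + 8*n**2)/(2*n) + 17))/n = ((1 + 7*(-6 + 8*n**2)/(2*n) + 119)/(17 + (-6 + 8*n**2)/(2*n)))/n = ((120 + 7*(-6 + 8*n**2)/(2*n))/(17 + (-6 + 8*n**2)/(2*n)))/n = (120 + 7*(-6 + 8*n**2)/(2*n))/(n*(17 + (-6 + 8*n**2)/(2*n))))
1/(-35577 + y(l)) = 1/(-35577 + (-21 + 28*182**2 + 120*182)/(182*(-3 + 4*182**2 + 17*182))) = 1/(-35577 + (-21 + 28*33124 + 21840)/(182*(-3 + 4*33124 + 3094))) = 1/(-35577 + (-21 + 927472 + 21840)/(182*(-3 + 132496 + 3094))) = 1/(-35577 + (1/182)*949291/135587) = 1/(-35577 + (1/182)*(1/135587)*949291) = 1/(-35577 + 135613/3525262) = 1/(-125418110561/3525262) = -3525262/125418110561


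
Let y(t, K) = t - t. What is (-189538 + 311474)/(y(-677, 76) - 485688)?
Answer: -15242/60711 ≈ -0.25106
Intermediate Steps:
y(t, K) = 0
(-189538 + 311474)/(y(-677, 76) - 485688) = (-189538 + 311474)/(0 - 485688) = 121936/(-485688) = 121936*(-1/485688) = -15242/60711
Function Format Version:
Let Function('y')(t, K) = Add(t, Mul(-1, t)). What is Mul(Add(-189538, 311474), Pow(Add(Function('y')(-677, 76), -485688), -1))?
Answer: Rational(-15242, 60711) ≈ -0.25106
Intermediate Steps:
Function('y')(t, K) = 0
Mul(Add(-189538, 311474), Pow(Add(Function('y')(-677, 76), -485688), -1)) = Mul(Add(-189538, 311474), Pow(Add(0, -485688), -1)) = Mul(121936, Pow(-485688, -1)) = Mul(121936, Rational(-1, 485688)) = Rational(-15242, 60711)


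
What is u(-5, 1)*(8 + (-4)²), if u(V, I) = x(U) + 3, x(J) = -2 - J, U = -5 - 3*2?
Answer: 288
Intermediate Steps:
U = -11 (U = -5 - 6 = -11)
u(V, I) = 12 (u(V, I) = (-2 - 1*(-11)) + 3 = (-2 + 11) + 3 = 9 + 3 = 12)
u(-5, 1)*(8 + (-4)²) = 12*(8 + (-4)²) = 12*(8 + 16) = 12*24 = 288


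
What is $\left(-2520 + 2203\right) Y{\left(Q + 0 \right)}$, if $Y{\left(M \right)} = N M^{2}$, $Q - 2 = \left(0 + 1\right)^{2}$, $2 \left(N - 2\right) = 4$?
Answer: $-11412$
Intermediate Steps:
$N = 4$ ($N = 2 + \frac{1}{2} \cdot 4 = 2 + 2 = 4$)
$Q = 3$ ($Q = 2 + \left(0 + 1\right)^{2} = 2 + 1^{2} = 2 + 1 = 3$)
$Y{\left(M \right)} = 4 M^{2}$
$\left(-2520 + 2203\right) Y{\left(Q + 0 \right)} = \left(-2520 + 2203\right) 4 \left(3 + 0\right)^{2} = - 317 \cdot 4 \cdot 3^{2} = - 317 \cdot 4 \cdot 9 = \left(-317\right) 36 = -11412$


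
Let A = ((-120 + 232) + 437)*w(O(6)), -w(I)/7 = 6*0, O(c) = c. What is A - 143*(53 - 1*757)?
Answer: 100672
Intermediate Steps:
w(I) = 0 (w(I) = -42*0 = -7*0 = 0)
A = 0 (A = ((-120 + 232) + 437)*0 = (112 + 437)*0 = 549*0 = 0)
A - 143*(53 - 1*757) = 0 - 143*(53 - 1*757) = 0 - 143*(53 - 757) = 0 - 143*(-704) = 0 - 1*(-100672) = 0 + 100672 = 100672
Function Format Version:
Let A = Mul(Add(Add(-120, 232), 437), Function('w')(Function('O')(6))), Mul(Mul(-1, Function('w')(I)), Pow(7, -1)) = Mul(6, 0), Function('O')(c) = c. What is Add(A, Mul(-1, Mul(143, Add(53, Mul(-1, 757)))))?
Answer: 100672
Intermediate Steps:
Function('w')(I) = 0 (Function('w')(I) = Mul(-7, Mul(6, 0)) = Mul(-7, 0) = 0)
A = 0 (A = Mul(Add(Add(-120, 232), 437), 0) = Mul(Add(112, 437), 0) = Mul(549, 0) = 0)
Add(A, Mul(-1, Mul(143, Add(53, Mul(-1, 757))))) = Add(0, Mul(-1, Mul(143, Add(53, Mul(-1, 757))))) = Add(0, Mul(-1, Mul(143, Add(53, -757)))) = Add(0, Mul(-1, Mul(143, -704))) = Add(0, Mul(-1, -100672)) = Add(0, 100672) = 100672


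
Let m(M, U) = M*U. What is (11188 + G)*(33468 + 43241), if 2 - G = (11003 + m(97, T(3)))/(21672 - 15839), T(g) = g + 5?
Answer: 5005990295119/5833 ≈ 8.5822e+8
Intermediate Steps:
T(g) = 5 + g
G = -113/5833 (G = 2 - (11003 + 97*(5 + 3))/(21672 - 15839) = 2 - (11003 + 97*8)/5833 = 2 - (11003 + 776)/5833 = 2 - 11779/5833 = -113/5833 ≈ -0.019373)
(11188 + G)*(33468 + 43241) = (11188 - 113/5833)*(33468 + 43241) = (65259491/5833)*76709 = 5005990295119/5833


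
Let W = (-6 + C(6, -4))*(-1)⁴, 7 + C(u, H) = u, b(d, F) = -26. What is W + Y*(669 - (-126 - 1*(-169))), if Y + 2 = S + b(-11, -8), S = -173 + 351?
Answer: 93893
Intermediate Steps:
S = 178
C(u, H) = -7 + u
Y = 150 (Y = -2 + (178 - 26) = -2 + 152 = 150)
W = -7 (W = (-6 + (-7 + 6))*(-1)⁴ = (-6 - 1)*1 = -7*1 = -7)
W + Y*(669 - (-126 - 1*(-169))) = -7 + 150*(669 - (-126 - 1*(-169))) = -7 + 150*(669 - (-126 + 169)) = -7 + 150*(669 - 1*43) = -7 + 150*(669 - 43) = -7 + 150*626 = -7 + 93900 = 93893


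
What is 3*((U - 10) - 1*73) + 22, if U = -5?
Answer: -242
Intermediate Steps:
3*((U - 10) - 1*73) + 22 = 3*((-5 - 10) - 1*73) + 22 = 3*(-15 - 73) + 22 = 3*(-88) + 22 = -264 + 22 = -242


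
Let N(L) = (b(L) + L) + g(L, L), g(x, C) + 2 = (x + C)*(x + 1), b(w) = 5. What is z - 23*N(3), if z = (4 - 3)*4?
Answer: -686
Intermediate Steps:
g(x, C) = -2 + (1 + x)*(C + x) (g(x, C) = -2 + (x + C)*(x + 1) = -2 + (C + x)*(1 + x) = -2 + (1 + x)*(C + x))
z = 4 (z = 1*4 = 4)
N(L) = 3 + 2*L**2 + 3*L (N(L) = (5 + L) + (-2 + L + L + L**2 + L*L) = (5 + L) + (-2 + L + L + L**2 + L**2) = (5 + L) + (-2 + 2*L + 2*L**2) = 3 + 2*L**2 + 3*L)
z - 23*N(3) = 4 - 23*(3 + 2*3**2 + 3*3) = 4 - 23*(3 + 2*9 + 9) = 4 - 23*(3 + 18 + 9) = 4 - 23*30 = 4 - 690 = -686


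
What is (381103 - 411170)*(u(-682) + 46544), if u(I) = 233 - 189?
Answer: -1400761396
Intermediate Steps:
u(I) = 44
(381103 - 411170)*(u(-682) + 46544) = (381103 - 411170)*(44 + 46544) = -30067*46588 = -1400761396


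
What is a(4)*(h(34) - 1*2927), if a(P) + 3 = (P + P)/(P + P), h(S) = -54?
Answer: 5962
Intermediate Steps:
a(P) = -2 (a(P) = -3 + (P + P)/(P + P) = -3 + (2*P)/((2*P)) = -3 + (2*P)*(1/(2*P)) = -3 + 1 = -2)
a(4)*(h(34) - 1*2927) = -2*(-54 - 1*2927) = -2*(-54 - 2927) = -2*(-2981) = 5962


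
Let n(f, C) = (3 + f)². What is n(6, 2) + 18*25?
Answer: 531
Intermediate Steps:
n(6, 2) + 18*25 = (3 + 6)² + 18*25 = 9² + 450 = 81 + 450 = 531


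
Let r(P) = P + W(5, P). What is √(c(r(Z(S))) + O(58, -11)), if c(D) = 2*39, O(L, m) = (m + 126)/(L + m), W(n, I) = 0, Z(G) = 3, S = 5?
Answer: √177707/47 ≈ 8.9692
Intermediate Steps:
O(L, m) = (126 + m)/(L + m)
r(P) = P (r(P) = P + 0 = P)
c(D) = 78
√(c(r(Z(S))) + O(58, -11)) = √(78 + (126 - 11)/(58 - 11)) = √(78 + 115/47) = √(3781/47) = √177707/47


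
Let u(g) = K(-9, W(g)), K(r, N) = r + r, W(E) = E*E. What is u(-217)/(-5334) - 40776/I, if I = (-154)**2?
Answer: -1292097/752983 ≈ -1.7160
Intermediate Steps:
W(E) = E**2
K(r, N) = 2*r
I = 23716
u(g) = -18 (u(g) = 2*(-9) = -18)
u(-217)/(-5334) - 40776/I = -18/(-5334) - 40776/23716 = -18*(-1/5334) - 40776*1/23716 = 3/889 - 10194/5929 = -1292097/752983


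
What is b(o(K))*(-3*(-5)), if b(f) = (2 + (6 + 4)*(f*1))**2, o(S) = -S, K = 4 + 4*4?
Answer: 588060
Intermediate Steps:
K = 20 (K = 4 + 16 = 20)
b(f) = (2 + 10*f)**2
b(o(K))*(-3*(-5)) = (4*(1 + 5*(-1*20))**2)*(-3*(-5)) = (4*(1 + 5*(-20))**2)*15 = (4*(1 - 100)**2)*15 = (4*(-99)**2)*15 = (4*9801)*15 = 39204*15 = 588060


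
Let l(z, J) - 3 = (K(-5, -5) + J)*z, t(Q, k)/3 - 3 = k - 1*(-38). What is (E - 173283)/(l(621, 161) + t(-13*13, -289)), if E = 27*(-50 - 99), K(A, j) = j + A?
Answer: -29551/15505 ≈ -1.9059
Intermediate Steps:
t(Q, k) = 123 + 3*k (t(Q, k) = 9 + 3*(k - 1*(-38)) = 9 + 3*(k + 38) = 9 + 3*(38 + k) = 9 + (114 + 3*k) = 123 + 3*k)
K(A, j) = A + j
l(z, J) = 3 + z*(-10 + J) (l(z, J) = 3 + ((-5 - 5) + J)*z = 3 + (-10 + J)*z = 3 + z*(-10 + J))
E = -4023 (E = 27*(-149) = -4023)
(E - 173283)/(l(621, 161) + t(-13*13, -289)) = (-4023 - 173283)/((3 - 10*621 + 161*621) + (123 + 3*(-289))) = -177306/((3 - 6210 + 99981) + (123 - 867)) = -177306/(93774 - 744) = -177306/93030 = -177306*1/93030 = -29551/15505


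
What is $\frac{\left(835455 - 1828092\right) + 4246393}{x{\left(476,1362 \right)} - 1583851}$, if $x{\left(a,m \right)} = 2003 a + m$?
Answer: $- \frac{3253756}{629061} \approx -5.1724$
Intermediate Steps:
$x{\left(a,m \right)} = m + 2003 a$
$\frac{\left(835455 - 1828092\right) + 4246393}{x{\left(476,1362 \right)} - 1583851} = \frac{\left(835455 - 1828092\right) + 4246393}{\left(1362 + 2003 \cdot 476\right) - 1583851} = \frac{\left(835455 - 1828092\right) + 4246393}{\left(1362 + 953428\right) - 1583851} = \frac{-992637 + 4246393}{954790 - 1583851} = \frac{3253756}{-629061} = 3253756 \left(- \frac{1}{629061}\right) = - \frac{3253756}{629061}$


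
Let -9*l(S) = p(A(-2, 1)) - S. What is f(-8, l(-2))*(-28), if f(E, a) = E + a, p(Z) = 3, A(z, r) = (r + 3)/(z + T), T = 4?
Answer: 2156/9 ≈ 239.56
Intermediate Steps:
A(z, r) = (3 + r)/(4 + z) (A(z, r) = (r + 3)/(z + 4) = (3 + r)/(4 + z))
l(S) = -1/3 + S/9 (l(S) = -(3 - S)/9 = -1/3 + S/9)
f(-8, l(-2))*(-28) = (-8 + (-1/3 + (1/9)*(-2)))*(-28) = (-8 + (-1/3 - 2/9))*(-28) = (-8 - 5/9)*(-28) = -77/9*(-28) = 2156/9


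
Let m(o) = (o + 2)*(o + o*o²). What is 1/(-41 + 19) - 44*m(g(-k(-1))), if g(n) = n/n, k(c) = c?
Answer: -5809/22 ≈ -264.05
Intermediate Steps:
g(n) = 1
m(o) = (2 + o)*(o + o³)
1/(-41 + 19) - 44*m(g(-k(-1))) = 1/(-41 + 19) - 44*(2 + 1 + 1³ + 2*1²) = 1/(-22) - 44*(2 + 1 + 1 + 2*1) = -1/22 - 44*(2 + 1 + 1 + 2) = -1/22 - 44*6 = -1/22 - 264 = -5809/22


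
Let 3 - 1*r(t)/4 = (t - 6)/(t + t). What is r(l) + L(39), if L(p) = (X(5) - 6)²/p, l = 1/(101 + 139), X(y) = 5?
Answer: 112711/39 ≈ 2890.0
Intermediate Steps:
l = 1/240 ≈ 0.0041667
r(t) = 12 - 2*(-6 + t)/t (r(t) = 12 - 4*(t - 6)/(t + t) = 12 - 4*(-6 + t)/(2*t) = 12 - 4*(-6 + t)*1/(2*t) = 12 - 2*(-6 + t)/t)
L(p) = 1/p (L(p) = (5 - 6)²/p = (-1)²/p = 1/p)
r(l) + L(39) = (10 + 12/(1/240)) + 1/39 = (10 + 12*240) + 1/39 = (10 + 2880) + 1/39 = 2890 + 1/39 = 112711/39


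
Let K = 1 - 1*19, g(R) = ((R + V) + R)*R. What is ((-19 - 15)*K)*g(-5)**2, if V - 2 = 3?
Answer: 382500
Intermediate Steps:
V = 5 (V = 2 + 3 = 5)
g(R) = R*(5 + 2*R) (g(R) = ((R + 5) + R)*R = ((5 + R) + R)*R = (5 + 2*R)*R = R*(5 + 2*R))
K = -18 (K = 1 - 19 = -18)
((-19 - 15)*K)*g(-5)**2 = ((-19 - 15)*(-18))*(-5*(5 + 2*(-5)))**2 = (-34*(-18))*(-5*(5 - 10))**2 = 612*(-5*(-5))**2 = 612*25**2 = 612*625 = 382500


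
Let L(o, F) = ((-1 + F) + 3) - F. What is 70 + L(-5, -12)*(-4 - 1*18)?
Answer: 26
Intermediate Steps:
L(o, F) = 2 (L(o, F) = (2 + F) - F = 2)
70 + L(-5, -12)*(-4 - 1*18) = 70 + 2*(-4 - 1*18) = 70 + 2*(-4 - 18) = 70 + 2*(-22) = 70 - 44 = 26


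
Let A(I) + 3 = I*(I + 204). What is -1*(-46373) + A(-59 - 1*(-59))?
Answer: 46370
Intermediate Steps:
A(I) = -3 + I*(204 + I) (A(I) = -3 + I*(I + 204) = -3 + I*(204 + I))
-1*(-46373) + A(-59 - 1*(-59)) = -1*(-46373) + (-3 + (-59 - 1*(-59))**2 + 204*(-59 - 1*(-59))) = 46373 + (-3 + (-59 + 59)**2 + 204*(-59 + 59)) = 46373 + (-3 + 0**2 + 204*0) = 46373 + (-3 + 0 + 0) = 46373 - 3 = 46370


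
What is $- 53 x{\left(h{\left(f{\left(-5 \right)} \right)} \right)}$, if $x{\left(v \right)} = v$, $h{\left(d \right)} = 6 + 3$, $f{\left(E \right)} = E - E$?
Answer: $-477$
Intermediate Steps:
$f{\left(E \right)} = 0$
$h{\left(d \right)} = 9$
$- 53 x{\left(h{\left(f{\left(-5 \right)} \right)} \right)} = \left(-53\right) 9 = -477$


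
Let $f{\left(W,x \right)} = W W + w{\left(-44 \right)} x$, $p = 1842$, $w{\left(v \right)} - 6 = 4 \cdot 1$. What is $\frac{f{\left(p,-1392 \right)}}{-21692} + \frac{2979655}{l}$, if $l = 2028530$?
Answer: $- \frac{48498981779}{314306234} \approx -154.3$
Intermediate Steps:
$w{\left(v \right)} = 10$ ($w{\left(v \right)} = 6 + 4 \cdot 1 = 6 + 4 = 10$)
$f{\left(W,x \right)} = W^{2} + 10 x$ ($f{\left(W,x \right)} = W W + 10 x = W^{2} + 10 x$)
$\frac{f{\left(p,-1392 \right)}}{-21692} + \frac{2979655}{l} = \frac{1842^{2} + 10 \left(-1392\right)}{-21692} + \frac{2979655}{2028530} = \left(3392964 - 13920\right) \left(- \frac{1}{21692}\right) + 2979655 \cdot \frac{1}{2028530} = 3379044 \left(- \frac{1}{21692}\right) + \frac{85133}{57958} = - \frac{844761}{5423} + \frac{85133}{57958} = - \frac{48498981779}{314306234}$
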